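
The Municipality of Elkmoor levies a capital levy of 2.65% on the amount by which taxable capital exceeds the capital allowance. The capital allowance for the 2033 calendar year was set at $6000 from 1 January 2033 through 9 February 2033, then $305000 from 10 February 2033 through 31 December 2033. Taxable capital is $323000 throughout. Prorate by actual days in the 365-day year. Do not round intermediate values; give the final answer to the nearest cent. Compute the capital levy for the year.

$1345.33

1 January – 9 February 2033: 40 days, exemption $6000 → ($323000 − $6000) × 2.65% × 40/365 = $920.6027
10 February – 31 December 2033: 325 days, exemption $305000 → ($323000 − $305000) × 2.65% × 325/365 = $424.7260
Total = $1345.3288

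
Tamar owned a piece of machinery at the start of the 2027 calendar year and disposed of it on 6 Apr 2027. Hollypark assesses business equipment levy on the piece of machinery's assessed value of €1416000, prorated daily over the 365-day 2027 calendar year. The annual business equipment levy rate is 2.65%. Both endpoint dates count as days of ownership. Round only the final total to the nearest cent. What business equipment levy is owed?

€9869.33

Days held (1 Jan – 6 Apr 2027): 96 out of 365
Tax = €1416000 × 2.65% × 96/365 = €9869.3260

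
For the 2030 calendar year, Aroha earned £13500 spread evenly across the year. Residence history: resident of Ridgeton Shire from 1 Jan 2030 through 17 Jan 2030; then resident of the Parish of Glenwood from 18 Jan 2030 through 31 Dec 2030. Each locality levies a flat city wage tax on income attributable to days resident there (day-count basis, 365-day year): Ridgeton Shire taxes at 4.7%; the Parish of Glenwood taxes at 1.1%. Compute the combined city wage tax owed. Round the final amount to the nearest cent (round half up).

Ridgeton Shire, 1 Jan – 17 Jan 2030: 17 days → £13500 × 4.7% × 17/365 = £29.5521
The Parish of Glenwood, 18 Jan – 31 Dec 2030: 348 days → £13500 × 1.1% × 348/365 = £141.5836
Total = £171.1356

£171.14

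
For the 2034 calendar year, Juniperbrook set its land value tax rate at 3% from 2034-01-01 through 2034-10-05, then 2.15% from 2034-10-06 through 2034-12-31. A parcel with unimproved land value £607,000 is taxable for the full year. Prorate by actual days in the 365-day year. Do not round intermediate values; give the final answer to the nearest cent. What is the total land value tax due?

2034-01-01 to 2034-10-05: 278 days at 3% → £607,000 × 3% × 278/365 = £13,869.5342
2034-10-06 to 2034-12-31: 87 days at 2.15% → £607,000 × 2.15% × 87/365 = £3,110.6671
Total = £16,980.2014

£16,980.20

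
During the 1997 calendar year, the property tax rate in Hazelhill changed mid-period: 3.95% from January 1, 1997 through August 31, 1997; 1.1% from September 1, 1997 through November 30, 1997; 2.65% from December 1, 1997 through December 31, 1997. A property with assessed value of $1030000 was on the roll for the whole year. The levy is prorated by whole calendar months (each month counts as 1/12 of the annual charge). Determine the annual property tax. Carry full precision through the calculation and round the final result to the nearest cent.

January 1 – August 31, 1997: 8 months at 3.95% → $1030000 × 3.95% × 8/12 = $27123.3333
September 1 – November 30, 1997: 3 months at 1.1% → $1030000 × 1.1% × 3/12 = $2832.5000
December 1 – December 31, 1997: 1 month at 2.65% → $1030000 × 2.65% × 1/12 = $2274.5833
Total = $32230.4167

$32230.42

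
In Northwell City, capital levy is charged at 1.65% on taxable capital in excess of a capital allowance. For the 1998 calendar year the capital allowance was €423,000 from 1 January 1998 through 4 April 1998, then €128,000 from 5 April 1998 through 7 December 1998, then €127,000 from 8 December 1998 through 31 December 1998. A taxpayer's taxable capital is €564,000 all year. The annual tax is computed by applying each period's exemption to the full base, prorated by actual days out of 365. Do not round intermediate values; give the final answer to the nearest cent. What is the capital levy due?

€5,941.54

1 January – 4 April 1998: 94 days, exemption €423,000 → (€564,000 − €423,000) × 1.65% × 94/365 = €599.1534
5 April – 7 December 1998: 247 days, exemption €128,000 → (€564,000 − €128,000) × 1.65% × 247/365 = €4,868.2685
8 December – 31 December 1998: 24 days, exemption €127,000 → (€564,000 − €127,000) × 1.65% × 24/365 = €474.1151
Total = €5,941.5370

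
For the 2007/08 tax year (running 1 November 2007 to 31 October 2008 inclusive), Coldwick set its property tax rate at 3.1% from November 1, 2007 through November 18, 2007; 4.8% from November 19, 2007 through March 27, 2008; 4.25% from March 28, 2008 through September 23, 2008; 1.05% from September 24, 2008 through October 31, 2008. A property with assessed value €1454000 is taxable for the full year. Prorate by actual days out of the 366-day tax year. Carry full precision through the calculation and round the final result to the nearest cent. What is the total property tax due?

€58982.34

November 1 – November 18, 2007: 18 days at 3.1% → €1454000 × 3.1% × 18/366 = €2216.7541
November 19, 2007 – March 27, 2008: 130 days at 4.8% → €1454000 × 4.8% × 130/366 = €24789.5082
March 28 – September 23, 2008: 180 days at 4.25% → €1454000 × 4.25% × 180/366 = €30390.9836
September 24 – October 31, 2008: 38 days at 1.05% → €1454000 × 1.05% × 38/366 = €1585.0984
Total = €58982.3443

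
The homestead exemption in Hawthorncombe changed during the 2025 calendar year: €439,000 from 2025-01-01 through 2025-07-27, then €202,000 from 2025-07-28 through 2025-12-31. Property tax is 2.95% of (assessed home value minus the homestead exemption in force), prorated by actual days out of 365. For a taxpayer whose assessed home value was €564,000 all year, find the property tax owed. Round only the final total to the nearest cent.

€6,694.80

2025-01-01 to 2025-07-27: 208 days, exemption €439,000 → (€564,000 − €439,000) × 2.95% × 208/365 = €2,101.3699
2025-07-28 to 2025-12-31: 157 days, exemption €202,000 → (€564,000 − €202,000) × 2.95% × 157/365 = €4,593.4329
Total = €6,694.8027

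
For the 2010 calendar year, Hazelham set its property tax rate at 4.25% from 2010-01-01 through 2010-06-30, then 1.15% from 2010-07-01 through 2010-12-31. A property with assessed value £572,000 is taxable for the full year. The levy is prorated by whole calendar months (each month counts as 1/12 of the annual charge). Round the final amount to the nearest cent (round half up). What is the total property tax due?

£15,444.00

2010-01-01 to 2010-06-30: 6 months at 4.25% → £572,000 × 4.25% × 6/12 = £12,155.0000
2010-07-01 to 2010-12-31: 6 months at 1.15% → £572,000 × 1.15% × 6/12 = £3,289.0000
Total = £15,444.0000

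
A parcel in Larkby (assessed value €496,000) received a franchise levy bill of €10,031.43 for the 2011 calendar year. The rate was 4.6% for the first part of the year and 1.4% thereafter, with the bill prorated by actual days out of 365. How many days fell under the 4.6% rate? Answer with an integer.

Let d = days at the first rate; then 365 − d days at the second rate.
€496,000 × [4.6%·d + 1.4%·(365−d)] / 365 = €10,031.43
Solving gives d = 71, so the new rate took effect on 13 Mar 2011.

71 days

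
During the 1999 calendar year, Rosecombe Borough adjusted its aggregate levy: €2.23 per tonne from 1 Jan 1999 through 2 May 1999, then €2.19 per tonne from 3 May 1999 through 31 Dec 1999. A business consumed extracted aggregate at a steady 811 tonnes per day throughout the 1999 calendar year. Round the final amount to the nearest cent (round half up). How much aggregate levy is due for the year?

1 Jan – 2 May 1999: 122 days × 811 tonnes/day = 98,942 tonnes at €2.23/tonne → €220640.66
3 May – 31 Dec 1999: 243 days × 811 tonnes/day = 197,073 tonnes at €2.19/tonne → €431589.87

€652230.53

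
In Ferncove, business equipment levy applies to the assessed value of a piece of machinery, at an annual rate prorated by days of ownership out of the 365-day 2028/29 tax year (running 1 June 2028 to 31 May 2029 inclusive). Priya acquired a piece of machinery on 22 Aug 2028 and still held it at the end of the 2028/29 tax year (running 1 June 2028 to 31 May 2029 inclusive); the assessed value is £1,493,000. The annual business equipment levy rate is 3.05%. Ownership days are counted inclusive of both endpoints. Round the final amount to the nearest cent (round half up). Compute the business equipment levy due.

£35,306.38

Days held (22 Aug 2028 – 31 May 2029): 283 out of 365
Tax = £1,493,000 × 3.05% × 283/365 = £35,306.3822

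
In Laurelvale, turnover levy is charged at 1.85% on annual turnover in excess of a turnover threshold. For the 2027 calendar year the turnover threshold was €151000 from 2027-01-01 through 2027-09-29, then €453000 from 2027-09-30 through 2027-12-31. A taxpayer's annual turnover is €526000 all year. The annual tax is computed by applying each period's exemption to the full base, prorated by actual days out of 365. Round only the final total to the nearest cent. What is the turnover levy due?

2027-01-01 to 2027-09-29: 272 days, exemption €151000 → (€526000 − €151000) × 1.85% × 272/365 = €5169.8630
2027-09-30 to 2027-12-31: 93 days, exemption €453000 → (€526000 − €453000) × 1.85% × 93/365 = €344.1000
Total = €5513.9630

€5513.96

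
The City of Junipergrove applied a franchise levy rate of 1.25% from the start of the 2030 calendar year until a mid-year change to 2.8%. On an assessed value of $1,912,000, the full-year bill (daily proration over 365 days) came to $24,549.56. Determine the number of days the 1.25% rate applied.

357 days

Let d = days at the first rate; then 365 − d days at the second rate.
$1,912,000 × [1.25%·d + 2.8%·(365−d)] / 365 = $24,549.56
Solving gives d = 357, so the new rate took effect on December 24, 2030.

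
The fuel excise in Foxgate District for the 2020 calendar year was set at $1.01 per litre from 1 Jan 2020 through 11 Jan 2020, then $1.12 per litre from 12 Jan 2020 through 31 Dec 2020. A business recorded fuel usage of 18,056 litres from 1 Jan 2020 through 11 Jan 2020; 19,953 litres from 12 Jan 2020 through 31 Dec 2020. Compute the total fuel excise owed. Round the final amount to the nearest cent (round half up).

$40,583.92

1 Jan – 11 Jan 2020: 18,056 litres at $1.01/litre → $18,236.56
12 Jan – 31 Dec 2020: 19,953 litres at $1.12/litre → $22,347.36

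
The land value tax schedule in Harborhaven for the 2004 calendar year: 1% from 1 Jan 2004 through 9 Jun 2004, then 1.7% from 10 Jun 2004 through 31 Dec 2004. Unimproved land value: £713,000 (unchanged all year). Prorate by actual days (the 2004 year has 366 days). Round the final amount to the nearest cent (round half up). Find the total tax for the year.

£9,925.51

1 Jan – 9 Jun 2004: 161 days at 1% → £713,000 × 1% × 161/366 = £3,136.4208
10 Jun – 31 Dec 2004: 205 days at 1.7% → £713,000 × 1.7% × 205/366 = £6,789.0847
Total = £9,925.5055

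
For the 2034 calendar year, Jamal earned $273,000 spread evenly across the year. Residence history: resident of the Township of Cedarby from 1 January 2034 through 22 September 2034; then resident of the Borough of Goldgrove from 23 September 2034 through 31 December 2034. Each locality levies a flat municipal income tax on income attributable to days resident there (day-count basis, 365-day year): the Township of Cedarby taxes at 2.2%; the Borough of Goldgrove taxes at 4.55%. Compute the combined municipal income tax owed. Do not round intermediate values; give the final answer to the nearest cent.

$7,763.67

The Township of Cedarby, 1 January – 22 September 2034: 265 days → $273,000 × 2.2% × 265/365 = $4,360.5205
The Borough of Goldgrove, 23 September – 31 December 2034: 100 days → $273,000 × 4.55% × 100/365 = $3,403.1507
Total = $7,763.6712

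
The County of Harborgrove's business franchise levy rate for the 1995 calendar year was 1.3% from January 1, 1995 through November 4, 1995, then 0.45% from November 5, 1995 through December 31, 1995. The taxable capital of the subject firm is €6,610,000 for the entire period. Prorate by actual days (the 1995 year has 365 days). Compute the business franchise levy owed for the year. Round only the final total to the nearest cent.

€77,155.90

January 1 – November 4, 1995: 308 days at 1.3% → €6,610,000 × 1.3% × 308/365 = €72,510.7945
November 5 – December 31, 1995: 57 days at 0.45% → €6,610,000 × 0.45% × 57/365 = €4,645.1096
Total = €77,155.9041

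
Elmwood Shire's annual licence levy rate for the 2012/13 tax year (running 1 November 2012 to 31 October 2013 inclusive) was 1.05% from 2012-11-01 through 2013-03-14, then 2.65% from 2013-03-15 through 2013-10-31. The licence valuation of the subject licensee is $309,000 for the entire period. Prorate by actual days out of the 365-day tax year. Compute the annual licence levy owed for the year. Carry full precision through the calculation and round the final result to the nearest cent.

$6,373.44

2012-11-01 to 2013-03-14: 134 days at 1.05% → $309,000 × 1.05% × 134/365 = $1,191.1315
2013-03-15 to 2013-10-31: 231 days at 2.65% → $309,000 × 2.65% × 231/365 = $5,182.3110
Total = $6,373.4425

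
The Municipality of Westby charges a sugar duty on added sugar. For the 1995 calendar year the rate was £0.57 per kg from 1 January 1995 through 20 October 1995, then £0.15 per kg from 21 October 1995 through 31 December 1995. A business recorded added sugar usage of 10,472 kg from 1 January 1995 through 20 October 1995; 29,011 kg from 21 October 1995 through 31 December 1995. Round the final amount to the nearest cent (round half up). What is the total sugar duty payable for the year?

1 January – 20 October 1995: 10,472 kg at £0.57/kg → £5,969.04
21 October – 31 December 1995: 29,011 kg at £0.15/kg → £4,351.65

£10,320.69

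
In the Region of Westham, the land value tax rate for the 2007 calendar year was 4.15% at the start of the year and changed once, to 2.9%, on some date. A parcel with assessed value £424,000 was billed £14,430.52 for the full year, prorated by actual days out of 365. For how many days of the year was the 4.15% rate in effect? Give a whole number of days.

Let d = days at the first rate; then 365 − d days at the second rate.
£424,000 × [4.15%·d + 2.9%·(365−d)] / 365 = £14,430.52
Solving gives d = 147, so the new rate took effect on May 28, 2007.

147 days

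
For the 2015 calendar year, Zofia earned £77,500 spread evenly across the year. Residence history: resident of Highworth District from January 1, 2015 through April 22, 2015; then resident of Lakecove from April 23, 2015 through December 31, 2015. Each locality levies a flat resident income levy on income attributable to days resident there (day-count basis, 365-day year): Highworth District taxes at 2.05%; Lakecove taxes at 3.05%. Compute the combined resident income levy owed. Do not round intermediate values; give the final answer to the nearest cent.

Highworth District, January 1 – April 22, 2015: 112 days → £77,500 × 2.05% × 112/365 = £487.5068
Lakecove, April 23 – December 31, 2015: 253 days → £77,500 × 3.05% × 253/365 = £1,638.4349
Total = £2,125.9418

£2,125.94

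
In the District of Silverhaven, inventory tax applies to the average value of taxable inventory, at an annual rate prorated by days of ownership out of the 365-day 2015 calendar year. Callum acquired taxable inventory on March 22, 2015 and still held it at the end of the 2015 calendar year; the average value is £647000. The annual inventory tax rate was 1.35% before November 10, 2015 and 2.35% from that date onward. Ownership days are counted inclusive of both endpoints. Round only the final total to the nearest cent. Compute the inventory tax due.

£7741.84

March 22 – November 9, 2015: 233 days at 1.35% → £647000 × 1.35% × 233/365 = £5575.7219
November 10 – December 31, 2015: 52 days at 2.35% → £647000 × 2.35% × 52/365 = £2166.1205
Total = £7741.8425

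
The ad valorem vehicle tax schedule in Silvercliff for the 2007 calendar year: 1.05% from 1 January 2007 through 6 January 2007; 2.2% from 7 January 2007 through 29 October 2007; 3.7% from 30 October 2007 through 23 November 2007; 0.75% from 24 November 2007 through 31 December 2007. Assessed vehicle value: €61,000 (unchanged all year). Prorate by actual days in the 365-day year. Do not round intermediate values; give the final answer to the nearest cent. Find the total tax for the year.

1 January – 6 January 2007: 6 days at 1.05% → €61,000 × 1.05% × 6/365 = €10.5288
7 January – 29 October 2007: 296 days at 2.2% → €61,000 × 2.2% × 296/365 = €1,088.3068
30 October – 23 November 2007: 25 days at 3.7% → €61,000 × 3.7% × 25/365 = €154.5890
24 November – 31 December 2007: 38 days at 0.75% → €61,000 × 0.75% × 38/365 = €47.6301
Total = €1,301.0548

€1,301.05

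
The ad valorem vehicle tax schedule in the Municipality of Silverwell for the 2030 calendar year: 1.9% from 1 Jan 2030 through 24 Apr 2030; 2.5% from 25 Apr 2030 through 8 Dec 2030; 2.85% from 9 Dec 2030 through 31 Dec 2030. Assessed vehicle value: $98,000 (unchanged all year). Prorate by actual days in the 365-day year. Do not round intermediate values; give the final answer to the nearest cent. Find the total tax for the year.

1 Jan – 24 Apr 2030: 114 days at 1.9% → $98,000 × 1.9% × 114/365 = $581.5562
25 Apr – 8 Dec 2030: 228 days at 2.5% → $98,000 × 2.5% × 228/365 = $1,530.4110
9 Dec – 31 Dec 2030: 23 days at 2.85% → $98,000 × 2.85% × 23/365 = $175.9973
Total = $2,287.9644

$2,287.96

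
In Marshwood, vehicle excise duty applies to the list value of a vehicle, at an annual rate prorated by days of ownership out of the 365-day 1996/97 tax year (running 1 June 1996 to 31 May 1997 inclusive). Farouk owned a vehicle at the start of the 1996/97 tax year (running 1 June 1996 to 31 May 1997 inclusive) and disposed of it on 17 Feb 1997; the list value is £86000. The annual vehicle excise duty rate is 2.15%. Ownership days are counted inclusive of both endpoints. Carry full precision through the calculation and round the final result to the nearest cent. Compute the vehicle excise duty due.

£1327.23

Days held (1 Jun 1996 – 17 Feb 1997): 262 out of 365
Tax = £86000 × 2.15% × 262/365 = £1327.2274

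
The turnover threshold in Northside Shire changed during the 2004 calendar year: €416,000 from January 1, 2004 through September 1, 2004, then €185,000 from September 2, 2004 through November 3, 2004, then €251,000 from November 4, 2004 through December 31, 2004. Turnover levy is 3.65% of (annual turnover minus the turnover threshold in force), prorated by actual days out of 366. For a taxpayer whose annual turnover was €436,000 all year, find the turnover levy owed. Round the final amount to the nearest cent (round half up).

January 1 – September 1, 2004: 245 days, exemption €416,000 → (€436,000 − €416,000) × 3.65% × 245/366 = €488.6612
September 2 – November 3, 2004: 63 days, exemption €185,000 → (€436,000 − €185,000) × 3.65% × 63/366 = €1,576.9795
November 4 – December 31, 2004: 58 days, exemption €251,000 → (€436,000 − €251,000) × 3.65% × 58/366 = €1,070.0683
Total = €3,135.7090

€3,135.71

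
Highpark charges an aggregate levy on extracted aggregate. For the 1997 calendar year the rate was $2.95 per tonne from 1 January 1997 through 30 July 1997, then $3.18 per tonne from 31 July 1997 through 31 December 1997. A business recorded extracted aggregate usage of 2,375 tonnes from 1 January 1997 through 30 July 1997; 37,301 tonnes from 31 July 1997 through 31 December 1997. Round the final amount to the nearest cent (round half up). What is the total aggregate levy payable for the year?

$125623.43

1 January – 30 July 1997: 2,375 tonnes at $2.95/tonne → $7006.25
31 July – 31 December 1997: 37,301 tonnes at $3.18/tonne → $118617.18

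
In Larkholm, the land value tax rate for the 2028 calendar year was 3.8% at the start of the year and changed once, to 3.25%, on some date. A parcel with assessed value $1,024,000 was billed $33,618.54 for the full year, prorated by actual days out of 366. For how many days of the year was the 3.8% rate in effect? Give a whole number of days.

Let d = days at the first rate; then 366 − d days at the second rate.
$1,024,000 × [3.8%·d + 3.25%·(366−d)] / 366 = $33,618.54
Solving gives d = 22, so the new rate took effect on 23 Jan 2028.

22 days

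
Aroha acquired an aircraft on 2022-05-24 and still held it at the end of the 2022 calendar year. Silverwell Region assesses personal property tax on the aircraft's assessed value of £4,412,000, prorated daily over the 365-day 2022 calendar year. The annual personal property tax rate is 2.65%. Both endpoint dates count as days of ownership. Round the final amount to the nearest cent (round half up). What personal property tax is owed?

£71,111.77

Days held (2022-05-24 to 2022-12-31): 222 out of 365
Tax = £4,412,000 × 2.65% × 222/365 = £71,111.7699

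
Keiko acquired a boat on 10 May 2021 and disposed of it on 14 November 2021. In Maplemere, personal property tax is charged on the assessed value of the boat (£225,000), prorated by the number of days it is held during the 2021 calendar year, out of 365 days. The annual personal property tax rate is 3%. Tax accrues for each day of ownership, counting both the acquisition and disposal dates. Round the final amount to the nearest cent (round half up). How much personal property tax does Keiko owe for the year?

Days held (10 May – 14 November 2021): 189 out of 365
Tax = £225,000 × 3% × 189/365 = £3,495.2055

£3,495.21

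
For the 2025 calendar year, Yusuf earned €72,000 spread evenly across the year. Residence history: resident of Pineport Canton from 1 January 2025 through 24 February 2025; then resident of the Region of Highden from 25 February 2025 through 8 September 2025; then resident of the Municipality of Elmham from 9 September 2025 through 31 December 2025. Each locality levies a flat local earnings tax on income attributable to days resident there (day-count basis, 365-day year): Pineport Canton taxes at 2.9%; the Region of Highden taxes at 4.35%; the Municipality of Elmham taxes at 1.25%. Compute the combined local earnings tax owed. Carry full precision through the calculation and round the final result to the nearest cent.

Pineport Canton, 1 January – 24 February 2025: 55 days → €72,000 × 2.9% × 55/365 = €314.6301
The Region of Highden, 25 February – 8 September 2025: 196 days → €72,000 × 4.35% × 196/365 = €1,681.8411
The Municipality of Elmham, 9 September – 31 December 2025: 114 days → €72,000 × 1.25% × 114/365 = €281.0959
Total = €2,277.5671

€2,277.57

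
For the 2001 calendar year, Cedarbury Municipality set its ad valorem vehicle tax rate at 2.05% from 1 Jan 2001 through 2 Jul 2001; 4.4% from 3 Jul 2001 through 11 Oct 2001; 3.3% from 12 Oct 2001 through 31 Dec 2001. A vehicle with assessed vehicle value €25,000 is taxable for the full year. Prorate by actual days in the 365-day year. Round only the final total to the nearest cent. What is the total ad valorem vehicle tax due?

1 Jan – 2 Jul 2001: 183 days at 2.05% → €25,000 × 2.05% × 183/365 = €256.9521
3 Jul – 11 Oct 2001: 101 days at 4.4% → €25,000 × 4.4% × 101/365 = €304.3836
12 Oct – 31 Dec 2001: 81 days at 3.3% → €25,000 × 3.3% × 81/365 = €183.0822
Total = €744.4178

€744.42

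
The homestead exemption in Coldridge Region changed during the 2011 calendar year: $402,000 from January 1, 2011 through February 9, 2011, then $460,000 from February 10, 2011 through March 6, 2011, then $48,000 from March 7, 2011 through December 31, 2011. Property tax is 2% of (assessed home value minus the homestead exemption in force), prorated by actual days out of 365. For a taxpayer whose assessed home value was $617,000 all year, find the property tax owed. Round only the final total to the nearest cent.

January 1 – February 9, 2011: 40 days, exemption $402,000 → ($617,000 − $402,000) × 2% × 40/365 = $471.2329
February 10 – March 6, 2011: 25 days, exemption $460,000 → ($617,000 − $460,000) × 2% × 25/365 = $215.0685
March 7 – December 31, 2011: 300 days, exemption $48,000 → ($617,000 − $48,000) × 2% × 300/365 = $9,353.4247
Total = $10,039.7260

$10,039.73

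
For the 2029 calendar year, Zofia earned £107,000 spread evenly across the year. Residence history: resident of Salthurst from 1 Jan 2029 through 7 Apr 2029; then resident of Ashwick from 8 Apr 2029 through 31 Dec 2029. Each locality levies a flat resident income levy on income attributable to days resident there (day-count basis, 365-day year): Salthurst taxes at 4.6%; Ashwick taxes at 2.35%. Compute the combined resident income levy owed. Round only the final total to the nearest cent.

Salthurst, 1 Jan – 7 Apr 2029: 97 days → £107,000 × 4.6% × 97/365 = £1,308.0384
Ashwick, 8 Apr – 31 Dec 2029: 268 days → £107,000 × 2.35% × 268/365 = £1,846.2630
Total = £3,154.3014

£3,154.30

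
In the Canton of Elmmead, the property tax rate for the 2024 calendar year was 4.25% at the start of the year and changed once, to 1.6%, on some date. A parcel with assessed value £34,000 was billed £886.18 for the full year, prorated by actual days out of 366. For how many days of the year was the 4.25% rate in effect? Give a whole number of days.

Let d = days at the first rate; then 366 − d days at the second rate.
£34,000 × [4.25%·d + 1.6%·(366−d)] / 366 = £886.18
Solving gives d = 139, so the new rate took effect on 19 May 2024.

139 days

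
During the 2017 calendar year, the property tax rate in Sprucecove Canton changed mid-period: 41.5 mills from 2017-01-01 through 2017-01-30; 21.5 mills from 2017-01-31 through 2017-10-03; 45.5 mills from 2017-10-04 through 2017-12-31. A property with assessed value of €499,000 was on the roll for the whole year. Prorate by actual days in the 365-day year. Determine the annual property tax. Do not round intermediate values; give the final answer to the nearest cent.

2017-01-01 to 2017-01-30: 30 days at 41.5 mills → €499,000 × 4.15% × 30/365 = €1,702.0685
2017-01-31 to 2017-10-03: 246 days at 21.5 mills → €499,000 × 2.15% × 246/365 = €7,230.7151
2017-10-04 to 2017-12-31: 89 days at 45.5 mills → €499,000 × 4.55% × 89/365 = €5,536.1658
Total = €14,468.9493

€14,468.95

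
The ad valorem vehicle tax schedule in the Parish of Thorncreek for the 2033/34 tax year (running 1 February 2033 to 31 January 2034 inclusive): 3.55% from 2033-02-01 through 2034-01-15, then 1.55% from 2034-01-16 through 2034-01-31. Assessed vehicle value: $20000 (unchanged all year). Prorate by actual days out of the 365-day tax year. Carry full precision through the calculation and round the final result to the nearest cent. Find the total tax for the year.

2033-02-01 to 2034-01-15: 349 days at 3.55% → $20000 × 3.55% × 349/365 = $678.8767
2034-01-16 to 2034-01-31: 16 days at 1.55% → $20000 × 1.55% × 16/365 = $13.5890
Total = $692.4658

$692.47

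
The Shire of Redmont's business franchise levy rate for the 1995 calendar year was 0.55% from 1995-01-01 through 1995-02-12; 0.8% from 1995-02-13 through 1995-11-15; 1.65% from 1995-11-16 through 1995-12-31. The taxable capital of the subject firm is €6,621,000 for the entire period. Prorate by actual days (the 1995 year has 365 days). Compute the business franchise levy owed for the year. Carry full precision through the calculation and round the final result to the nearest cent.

1995-01-01 to 1995-02-12: 43 days at 0.55% → €6,621,000 × 0.55% × 43/365 = €4,290.0452
1995-02-13 to 1995-11-15: 276 days at 0.8% → €6,621,000 × 0.8% × 276/365 = €40,052.5151
1995-11-16 to 1995-12-31: 46 days at 1.65% → €6,621,000 × 1.65% × 46/365 = €13,768.0521
Total = €58,110.6123

€58,110.61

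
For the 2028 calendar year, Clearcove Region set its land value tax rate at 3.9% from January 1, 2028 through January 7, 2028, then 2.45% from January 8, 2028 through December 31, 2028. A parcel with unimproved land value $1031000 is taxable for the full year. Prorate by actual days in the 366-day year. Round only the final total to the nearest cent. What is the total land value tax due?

$25545.42

January 1 – January 7, 2028: 7 days at 3.9% → $1031000 × 3.9% × 7/366 = $769.0246
January 8 – December 31, 2028: 359 days at 2.45% → $1031000 × 2.45% × 359/366 = $24776.3948
Total = $25545.4194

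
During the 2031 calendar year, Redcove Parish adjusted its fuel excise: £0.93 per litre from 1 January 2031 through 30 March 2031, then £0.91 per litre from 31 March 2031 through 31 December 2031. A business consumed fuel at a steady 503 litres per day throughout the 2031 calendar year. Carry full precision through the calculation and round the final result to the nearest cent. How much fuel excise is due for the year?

1 January – 30 March 2031: 89 days × 503 litres/day = 44,767 litres at £0.93/litre → £41,633.31
31 March – 31 December 2031: 276 days × 503 litres/day = 138,828 litres at £0.91/litre → £126,333.48

£167,966.79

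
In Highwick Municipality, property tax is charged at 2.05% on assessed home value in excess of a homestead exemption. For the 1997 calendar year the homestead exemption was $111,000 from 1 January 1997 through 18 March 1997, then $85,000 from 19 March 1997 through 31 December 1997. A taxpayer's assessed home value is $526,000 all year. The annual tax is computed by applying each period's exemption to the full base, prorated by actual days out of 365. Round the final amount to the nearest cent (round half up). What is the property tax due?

$8,928.06

1 January – 18 March 1997: 77 days, exemption $111,000 → ($526,000 − $111,000) × 2.05% × 77/365 = $1,794.7329
19 March – 31 December 1997: 288 days, exemption $85,000 → ($526,000 − $85,000) × 2.05% × 288/365 = $7,133.3260
Total = $8,928.0589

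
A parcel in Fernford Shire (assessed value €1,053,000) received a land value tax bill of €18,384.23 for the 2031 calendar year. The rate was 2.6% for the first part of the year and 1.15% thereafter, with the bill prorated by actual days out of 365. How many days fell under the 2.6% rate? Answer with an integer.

Let d = days at the first rate; then 365 − d days at the second rate.
€1,053,000 × [2.6%·d + 1.15%·(365−d)] / 365 = €18,384.23
Solving gives d = 150, so the new rate took effect on May 31, 2031.

150 days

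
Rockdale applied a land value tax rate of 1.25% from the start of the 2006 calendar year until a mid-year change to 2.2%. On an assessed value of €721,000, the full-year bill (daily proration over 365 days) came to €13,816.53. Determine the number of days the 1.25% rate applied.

109 days

Let d = days at the first rate; then 365 − d days at the second rate.
€721,000 × [1.25%·d + 2.2%·(365−d)] / 365 = €13,816.53
Solving gives d = 109, so the new rate took effect on 20 April 2006.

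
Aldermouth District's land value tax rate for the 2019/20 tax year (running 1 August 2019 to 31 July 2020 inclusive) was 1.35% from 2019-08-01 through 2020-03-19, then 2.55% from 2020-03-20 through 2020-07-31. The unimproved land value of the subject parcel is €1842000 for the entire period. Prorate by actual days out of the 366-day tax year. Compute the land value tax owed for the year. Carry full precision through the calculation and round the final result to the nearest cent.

€32959.72

2019-08-01 to 2020-03-19: 232 days at 1.35% → €1842000 × 1.35% × 232/366 = €15762.6885
2020-03-20 to 2020-07-31: 134 days at 2.55% → €1842000 × 2.55% × 134/366 = €17197.0328
Total = €32959.7213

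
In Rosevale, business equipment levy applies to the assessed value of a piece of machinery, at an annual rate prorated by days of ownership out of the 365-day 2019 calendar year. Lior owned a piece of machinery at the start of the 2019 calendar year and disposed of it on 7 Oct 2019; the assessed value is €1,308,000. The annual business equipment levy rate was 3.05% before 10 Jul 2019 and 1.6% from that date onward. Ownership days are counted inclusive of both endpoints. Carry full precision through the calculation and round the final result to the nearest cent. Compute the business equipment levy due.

1 Jan – 9 Jul 2019: 190 days at 3.05% → €1,308,000 × 3.05% × 190/365 = €20,766.7397
10 Jul – 7 Oct 2019: 90 days at 1.6% → €1,308,000 × 1.6% × 90/365 = €5,160.3288
Total = €25,927.0685

€25,927.07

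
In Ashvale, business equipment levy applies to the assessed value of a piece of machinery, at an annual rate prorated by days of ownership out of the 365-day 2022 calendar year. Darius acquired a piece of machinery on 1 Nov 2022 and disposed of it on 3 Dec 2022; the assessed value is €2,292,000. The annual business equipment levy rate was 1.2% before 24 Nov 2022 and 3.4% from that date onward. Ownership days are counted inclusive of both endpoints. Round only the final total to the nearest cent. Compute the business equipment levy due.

€3,868.14

1 Nov – 23 Nov 2022: 23 days at 1.2% → €2,292,000 × 1.2% × 23/365 = €1,733.1288
24 Nov – 3 Dec 2022: 10 days at 3.4% → €2,292,000 × 3.4% × 10/365 = €2,135.0137
Total = €3,868.1425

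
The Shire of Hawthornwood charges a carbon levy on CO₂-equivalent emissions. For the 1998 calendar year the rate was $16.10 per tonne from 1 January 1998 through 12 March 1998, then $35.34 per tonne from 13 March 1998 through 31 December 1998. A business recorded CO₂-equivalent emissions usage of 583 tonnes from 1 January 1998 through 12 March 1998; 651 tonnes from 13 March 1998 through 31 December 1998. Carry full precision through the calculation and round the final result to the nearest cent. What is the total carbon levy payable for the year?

1 January – 12 March 1998: 583 tonnes at $16.10/tonne → $9386.30
13 March – 31 December 1998: 651 tonnes at $35.34/tonne → $23006.34

$32392.64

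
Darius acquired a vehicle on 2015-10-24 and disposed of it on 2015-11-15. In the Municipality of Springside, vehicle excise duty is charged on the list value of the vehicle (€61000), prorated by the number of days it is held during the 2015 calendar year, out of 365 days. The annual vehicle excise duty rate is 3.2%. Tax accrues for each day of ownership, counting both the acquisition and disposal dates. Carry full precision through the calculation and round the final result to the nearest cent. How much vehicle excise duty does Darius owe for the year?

€123.00

Days held (2015-10-24 to 2015-11-15): 23 out of 365
Tax = €61000 × 3.2% × 23/365 = €123.0027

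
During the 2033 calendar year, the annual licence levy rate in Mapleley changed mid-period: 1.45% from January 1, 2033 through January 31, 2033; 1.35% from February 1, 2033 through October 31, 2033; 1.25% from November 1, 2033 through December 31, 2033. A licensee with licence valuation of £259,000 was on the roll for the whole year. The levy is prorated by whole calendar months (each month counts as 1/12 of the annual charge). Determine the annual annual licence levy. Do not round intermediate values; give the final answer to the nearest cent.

January 1 – January 31, 2033: 1 month at 1.45% → £259,000 × 1.45% × 1/12 = £312.9583
February 1 – October 31, 2033: 9 months at 1.35% → £259,000 × 1.35% × 9/12 = £2,622.3750
November 1 – December 31, 2033: 2 months at 1.25% → £259,000 × 1.25% × 2/12 = £539.5833
Total = £3,474.9167

£3,474.92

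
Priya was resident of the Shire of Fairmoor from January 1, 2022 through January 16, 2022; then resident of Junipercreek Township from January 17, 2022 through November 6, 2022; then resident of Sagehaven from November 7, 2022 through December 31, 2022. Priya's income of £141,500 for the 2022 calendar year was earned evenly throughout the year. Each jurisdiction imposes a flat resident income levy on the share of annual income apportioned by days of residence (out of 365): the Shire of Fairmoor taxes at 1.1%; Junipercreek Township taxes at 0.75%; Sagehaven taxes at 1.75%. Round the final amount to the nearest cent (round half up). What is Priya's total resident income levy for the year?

The Shire of Fairmoor, January 1 – January 16, 2022: 16 days → £141,500 × 1.1% × 16/365 = £68.2301
Junipercreek Township, January 17 – November 6, 2022: 294 days → £141,500 × 0.75% × 294/365 = £854.8151
Sagehaven, November 7 – December 31, 2022: 55 days → £141,500 × 1.75% × 55/365 = £373.1336
Total = £1,296.1788

£1,296.18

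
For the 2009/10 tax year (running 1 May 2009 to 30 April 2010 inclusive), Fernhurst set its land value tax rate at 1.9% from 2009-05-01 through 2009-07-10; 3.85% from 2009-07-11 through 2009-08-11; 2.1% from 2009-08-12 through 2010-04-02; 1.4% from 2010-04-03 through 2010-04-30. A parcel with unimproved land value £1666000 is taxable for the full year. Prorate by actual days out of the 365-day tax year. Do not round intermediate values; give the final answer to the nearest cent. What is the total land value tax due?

£35999.29

2009-05-01 to 2009-07-10: 71 days at 1.9% → £1666000 × 1.9% × 71/365 = £6157.3534
2009-07-11 to 2009-08-11: 32 days at 3.85% → £1666000 × 3.85% × 32/365 = £5623.3205
2009-08-12 to 2010-04-02: 234 days at 2.1% → £1666000 × 2.1% × 234/365 = £22429.3808
2010-04-03 to 2010-04-30: 28 days at 1.4% → £1666000 × 1.4% × 28/365 = £1789.2384
Total = £35999.2932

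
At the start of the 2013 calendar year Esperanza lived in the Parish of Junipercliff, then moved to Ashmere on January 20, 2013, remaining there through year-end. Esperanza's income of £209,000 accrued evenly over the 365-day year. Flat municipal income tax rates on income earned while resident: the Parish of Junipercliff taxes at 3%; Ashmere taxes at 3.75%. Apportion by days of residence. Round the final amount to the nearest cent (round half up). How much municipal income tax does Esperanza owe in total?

£7,755.90

The Parish of Junipercliff, January 1 – January 19, 2013: 19 days → £209,000 × 3% × 19/365 = £326.3836
Ashmere, January 20 – December 31, 2013: 346 days → £209,000 × 3.75% × 346/365 = £7,429.5205
Total = £7,755.9041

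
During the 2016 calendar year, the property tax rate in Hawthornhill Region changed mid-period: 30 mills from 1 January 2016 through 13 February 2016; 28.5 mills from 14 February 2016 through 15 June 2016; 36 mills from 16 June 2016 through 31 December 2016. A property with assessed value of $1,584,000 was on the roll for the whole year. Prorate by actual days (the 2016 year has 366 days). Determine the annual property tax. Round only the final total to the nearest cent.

1 January – 13 February 2016: 44 days at 30 mills → $1,584,000 × 3% × 44/366 = $5,712.7869
14 February – 15 June 2016: 123 days at 28.5 mills → $1,584,000 × 2.85% × 123/366 = $15,171.3443
16 June – 31 December 2016: 199 days at 36 mills → $1,584,000 × 3.6% × 199/366 = $31,004.8525
Total = $51,888.9836

$51,888.98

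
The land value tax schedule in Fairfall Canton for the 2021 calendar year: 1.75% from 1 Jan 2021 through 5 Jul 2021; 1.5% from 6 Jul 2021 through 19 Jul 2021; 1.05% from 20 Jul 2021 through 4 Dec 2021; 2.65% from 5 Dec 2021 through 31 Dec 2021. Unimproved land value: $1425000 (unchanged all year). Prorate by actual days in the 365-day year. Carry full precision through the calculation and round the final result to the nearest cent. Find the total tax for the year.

$21978.18

1 Jan – 5 Jul 2021: 186 days at 1.75% → $1425000 × 1.75% × 186/365 = $12707.8767
6 Jul – 19 Jul 2021: 14 days at 1.5% → $1425000 × 1.5% × 14/365 = $819.8630
20 Jul – 4 Dec 2021: 138 days at 1.05% → $1425000 × 1.05% × 138/365 = $5657.0548
5 Dec – 31 Dec 2021: 27 days at 2.65% → $1425000 × 2.65% × 27/365 = $2793.3904
Total = $21978.1849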